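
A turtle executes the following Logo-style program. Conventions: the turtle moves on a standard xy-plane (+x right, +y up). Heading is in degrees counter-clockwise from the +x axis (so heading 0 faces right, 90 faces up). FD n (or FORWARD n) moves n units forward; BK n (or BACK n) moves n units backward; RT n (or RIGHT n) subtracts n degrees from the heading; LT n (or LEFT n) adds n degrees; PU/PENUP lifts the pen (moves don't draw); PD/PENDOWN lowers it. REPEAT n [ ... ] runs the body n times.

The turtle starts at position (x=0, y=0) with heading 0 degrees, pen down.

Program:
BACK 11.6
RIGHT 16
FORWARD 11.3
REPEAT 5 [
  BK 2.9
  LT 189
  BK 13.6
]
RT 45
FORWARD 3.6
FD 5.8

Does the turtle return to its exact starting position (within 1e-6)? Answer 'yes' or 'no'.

Answer: no

Derivation:
Executing turtle program step by step:
Start: pos=(0,0), heading=0, pen down
BK 11.6: (0,0) -> (-11.6,0) [heading=0, draw]
RT 16: heading 0 -> 344
FD 11.3: (-11.6,0) -> (-0.738,-3.115) [heading=344, draw]
REPEAT 5 [
  -- iteration 1/5 --
  BK 2.9: (-0.738,-3.115) -> (-3.525,-2.315) [heading=344, draw]
  LT 189: heading 344 -> 173
  BK 13.6: (-3.525,-2.315) -> (9.973,-3.973) [heading=173, draw]
  -- iteration 2/5 --
  BK 2.9: (9.973,-3.973) -> (12.852,-4.326) [heading=173, draw]
  LT 189: heading 173 -> 2
  BK 13.6: (12.852,-4.326) -> (-0.74,-4.801) [heading=2, draw]
  -- iteration 3/5 --
  BK 2.9: (-0.74,-4.801) -> (-3.638,-4.902) [heading=2, draw]
  LT 189: heading 2 -> 191
  BK 13.6: (-3.638,-4.902) -> (9.712,-2.307) [heading=191, draw]
  -- iteration 4/5 --
  BK 2.9: (9.712,-2.307) -> (12.559,-1.754) [heading=191, draw]
  LT 189: heading 191 -> 20
  BK 13.6: (12.559,-1.754) -> (-0.221,-6.405) [heading=20, draw]
  -- iteration 5/5 --
  BK 2.9: (-0.221,-6.405) -> (-2.946,-7.397) [heading=20, draw]
  LT 189: heading 20 -> 209
  BK 13.6: (-2.946,-7.397) -> (8.948,-0.804) [heading=209, draw]
]
RT 45: heading 209 -> 164
FD 3.6: (8.948,-0.804) -> (5.488,0.189) [heading=164, draw]
FD 5.8: (5.488,0.189) -> (-0.087,1.787) [heading=164, draw]
Final: pos=(-0.087,1.787), heading=164, 14 segment(s) drawn

Start position: (0, 0)
Final position: (-0.087, 1.787)
Distance = 1.79; >= 1e-6 -> NOT closed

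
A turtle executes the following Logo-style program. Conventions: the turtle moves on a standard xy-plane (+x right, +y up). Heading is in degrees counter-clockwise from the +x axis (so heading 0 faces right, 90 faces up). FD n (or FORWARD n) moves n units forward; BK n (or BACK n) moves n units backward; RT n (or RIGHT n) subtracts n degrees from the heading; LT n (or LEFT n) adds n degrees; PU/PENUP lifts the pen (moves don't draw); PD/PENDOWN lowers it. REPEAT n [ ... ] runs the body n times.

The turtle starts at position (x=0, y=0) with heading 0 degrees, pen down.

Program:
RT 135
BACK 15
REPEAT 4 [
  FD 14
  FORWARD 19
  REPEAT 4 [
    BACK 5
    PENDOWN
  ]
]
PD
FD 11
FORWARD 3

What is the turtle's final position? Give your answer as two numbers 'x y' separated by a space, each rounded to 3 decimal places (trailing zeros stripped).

Answer: -36.062 -36.062

Derivation:
Executing turtle program step by step:
Start: pos=(0,0), heading=0, pen down
RT 135: heading 0 -> 225
BK 15: (0,0) -> (10.607,10.607) [heading=225, draw]
REPEAT 4 [
  -- iteration 1/4 --
  FD 14: (10.607,10.607) -> (0.707,0.707) [heading=225, draw]
  FD 19: (0.707,0.707) -> (-12.728,-12.728) [heading=225, draw]
  REPEAT 4 [
    -- iteration 1/4 --
    BK 5: (-12.728,-12.728) -> (-9.192,-9.192) [heading=225, draw]
    PD: pen down
    -- iteration 2/4 --
    BK 5: (-9.192,-9.192) -> (-5.657,-5.657) [heading=225, draw]
    PD: pen down
    -- iteration 3/4 --
    BK 5: (-5.657,-5.657) -> (-2.121,-2.121) [heading=225, draw]
    PD: pen down
    -- iteration 4/4 --
    BK 5: (-2.121,-2.121) -> (1.414,1.414) [heading=225, draw]
    PD: pen down
  ]
  -- iteration 2/4 --
  FD 14: (1.414,1.414) -> (-8.485,-8.485) [heading=225, draw]
  FD 19: (-8.485,-8.485) -> (-21.92,-21.92) [heading=225, draw]
  REPEAT 4 [
    -- iteration 1/4 --
    BK 5: (-21.92,-21.92) -> (-18.385,-18.385) [heading=225, draw]
    PD: pen down
    -- iteration 2/4 --
    BK 5: (-18.385,-18.385) -> (-14.849,-14.849) [heading=225, draw]
    PD: pen down
    -- iteration 3/4 --
    BK 5: (-14.849,-14.849) -> (-11.314,-11.314) [heading=225, draw]
    PD: pen down
    -- iteration 4/4 --
    BK 5: (-11.314,-11.314) -> (-7.778,-7.778) [heading=225, draw]
    PD: pen down
  ]
  -- iteration 3/4 --
  FD 14: (-7.778,-7.778) -> (-17.678,-17.678) [heading=225, draw]
  FD 19: (-17.678,-17.678) -> (-31.113,-31.113) [heading=225, draw]
  REPEAT 4 [
    -- iteration 1/4 --
    BK 5: (-31.113,-31.113) -> (-27.577,-27.577) [heading=225, draw]
    PD: pen down
    -- iteration 2/4 --
    BK 5: (-27.577,-27.577) -> (-24.042,-24.042) [heading=225, draw]
    PD: pen down
    -- iteration 3/4 --
    BK 5: (-24.042,-24.042) -> (-20.506,-20.506) [heading=225, draw]
    PD: pen down
    -- iteration 4/4 --
    BK 5: (-20.506,-20.506) -> (-16.971,-16.971) [heading=225, draw]
    PD: pen down
  ]
  -- iteration 4/4 --
  FD 14: (-16.971,-16.971) -> (-26.87,-26.87) [heading=225, draw]
  FD 19: (-26.87,-26.87) -> (-40.305,-40.305) [heading=225, draw]
  REPEAT 4 [
    -- iteration 1/4 --
    BK 5: (-40.305,-40.305) -> (-36.77,-36.77) [heading=225, draw]
    PD: pen down
    -- iteration 2/4 --
    BK 5: (-36.77,-36.77) -> (-33.234,-33.234) [heading=225, draw]
    PD: pen down
    -- iteration 3/4 --
    BK 5: (-33.234,-33.234) -> (-29.698,-29.698) [heading=225, draw]
    PD: pen down
    -- iteration 4/4 --
    BK 5: (-29.698,-29.698) -> (-26.163,-26.163) [heading=225, draw]
    PD: pen down
  ]
]
PD: pen down
FD 11: (-26.163,-26.163) -> (-33.941,-33.941) [heading=225, draw]
FD 3: (-33.941,-33.941) -> (-36.062,-36.062) [heading=225, draw]
Final: pos=(-36.062,-36.062), heading=225, 27 segment(s) drawn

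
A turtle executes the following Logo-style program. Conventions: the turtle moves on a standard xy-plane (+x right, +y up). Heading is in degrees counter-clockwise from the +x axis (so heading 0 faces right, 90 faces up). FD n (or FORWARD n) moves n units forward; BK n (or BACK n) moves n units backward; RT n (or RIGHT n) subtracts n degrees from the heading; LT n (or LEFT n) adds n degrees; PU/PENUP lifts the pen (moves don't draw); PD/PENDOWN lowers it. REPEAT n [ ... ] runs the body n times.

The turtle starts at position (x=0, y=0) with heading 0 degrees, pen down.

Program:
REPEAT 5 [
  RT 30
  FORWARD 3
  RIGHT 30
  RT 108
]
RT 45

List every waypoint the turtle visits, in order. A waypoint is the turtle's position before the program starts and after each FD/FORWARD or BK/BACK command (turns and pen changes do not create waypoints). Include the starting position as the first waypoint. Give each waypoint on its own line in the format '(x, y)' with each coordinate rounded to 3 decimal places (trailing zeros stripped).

Answer: (0, 0)
(2.598, -1.5)
(-0.255, -0.573)
(2.728, -0.887)
(-0.255, -1.2)
(2.598, -0.273)

Derivation:
Executing turtle program step by step:
Start: pos=(0,0), heading=0, pen down
REPEAT 5 [
  -- iteration 1/5 --
  RT 30: heading 0 -> 330
  FD 3: (0,0) -> (2.598,-1.5) [heading=330, draw]
  RT 30: heading 330 -> 300
  RT 108: heading 300 -> 192
  -- iteration 2/5 --
  RT 30: heading 192 -> 162
  FD 3: (2.598,-1.5) -> (-0.255,-0.573) [heading=162, draw]
  RT 30: heading 162 -> 132
  RT 108: heading 132 -> 24
  -- iteration 3/5 --
  RT 30: heading 24 -> 354
  FD 3: (-0.255,-0.573) -> (2.728,-0.887) [heading=354, draw]
  RT 30: heading 354 -> 324
  RT 108: heading 324 -> 216
  -- iteration 4/5 --
  RT 30: heading 216 -> 186
  FD 3: (2.728,-0.887) -> (-0.255,-1.2) [heading=186, draw]
  RT 30: heading 186 -> 156
  RT 108: heading 156 -> 48
  -- iteration 5/5 --
  RT 30: heading 48 -> 18
  FD 3: (-0.255,-1.2) -> (2.598,-0.273) [heading=18, draw]
  RT 30: heading 18 -> 348
  RT 108: heading 348 -> 240
]
RT 45: heading 240 -> 195
Final: pos=(2.598,-0.273), heading=195, 5 segment(s) drawn
Waypoints (6 total):
(0, 0)
(2.598, -1.5)
(-0.255, -0.573)
(2.728, -0.887)
(-0.255, -1.2)
(2.598, -0.273)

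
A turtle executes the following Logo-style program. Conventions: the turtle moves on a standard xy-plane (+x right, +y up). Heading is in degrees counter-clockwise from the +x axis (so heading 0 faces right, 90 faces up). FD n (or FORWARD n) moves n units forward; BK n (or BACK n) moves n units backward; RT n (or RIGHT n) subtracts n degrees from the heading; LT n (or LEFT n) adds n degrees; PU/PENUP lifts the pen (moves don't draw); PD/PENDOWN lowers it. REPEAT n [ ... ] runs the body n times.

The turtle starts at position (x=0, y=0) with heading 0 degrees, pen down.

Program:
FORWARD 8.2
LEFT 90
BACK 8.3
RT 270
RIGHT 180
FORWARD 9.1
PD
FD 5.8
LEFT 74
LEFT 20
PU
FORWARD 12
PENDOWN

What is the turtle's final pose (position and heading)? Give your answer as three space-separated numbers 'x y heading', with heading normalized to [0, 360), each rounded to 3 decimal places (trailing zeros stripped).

Executing turtle program step by step:
Start: pos=(0,0), heading=0, pen down
FD 8.2: (0,0) -> (8.2,0) [heading=0, draw]
LT 90: heading 0 -> 90
BK 8.3: (8.2,0) -> (8.2,-8.3) [heading=90, draw]
RT 270: heading 90 -> 180
RT 180: heading 180 -> 0
FD 9.1: (8.2,-8.3) -> (17.3,-8.3) [heading=0, draw]
PD: pen down
FD 5.8: (17.3,-8.3) -> (23.1,-8.3) [heading=0, draw]
LT 74: heading 0 -> 74
LT 20: heading 74 -> 94
PU: pen up
FD 12: (23.1,-8.3) -> (22.263,3.671) [heading=94, move]
PD: pen down
Final: pos=(22.263,3.671), heading=94, 4 segment(s) drawn

Answer: 22.263 3.671 94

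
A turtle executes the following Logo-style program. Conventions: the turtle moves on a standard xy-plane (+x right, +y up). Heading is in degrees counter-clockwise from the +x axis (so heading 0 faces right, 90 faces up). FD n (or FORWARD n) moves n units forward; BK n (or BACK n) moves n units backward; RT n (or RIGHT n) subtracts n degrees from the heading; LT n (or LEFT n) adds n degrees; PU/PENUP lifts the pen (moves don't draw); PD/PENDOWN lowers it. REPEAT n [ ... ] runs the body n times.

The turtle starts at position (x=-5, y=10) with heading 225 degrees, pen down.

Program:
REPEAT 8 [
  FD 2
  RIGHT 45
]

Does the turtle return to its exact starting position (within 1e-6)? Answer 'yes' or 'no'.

Executing turtle program step by step:
Start: pos=(-5,10), heading=225, pen down
REPEAT 8 [
  -- iteration 1/8 --
  FD 2: (-5,10) -> (-6.414,8.586) [heading=225, draw]
  RT 45: heading 225 -> 180
  -- iteration 2/8 --
  FD 2: (-6.414,8.586) -> (-8.414,8.586) [heading=180, draw]
  RT 45: heading 180 -> 135
  -- iteration 3/8 --
  FD 2: (-8.414,8.586) -> (-9.828,10) [heading=135, draw]
  RT 45: heading 135 -> 90
  -- iteration 4/8 --
  FD 2: (-9.828,10) -> (-9.828,12) [heading=90, draw]
  RT 45: heading 90 -> 45
  -- iteration 5/8 --
  FD 2: (-9.828,12) -> (-8.414,13.414) [heading=45, draw]
  RT 45: heading 45 -> 0
  -- iteration 6/8 --
  FD 2: (-8.414,13.414) -> (-6.414,13.414) [heading=0, draw]
  RT 45: heading 0 -> 315
  -- iteration 7/8 --
  FD 2: (-6.414,13.414) -> (-5,12) [heading=315, draw]
  RT 45: heading 315 -> 270
  -- iteration 8/8 --
  FD 2: (-5,12) -> (-5,10) [heading=270, draw]
  RT 45: heading 270 -> 225
]
Final: pos=(-5,10), heading=225, 8 segment(s) drawn

Start position: (-5, 10)
Final position: (-5, 10)
Distance = 0; < 1e-6 -> CLOSED

Answer: yes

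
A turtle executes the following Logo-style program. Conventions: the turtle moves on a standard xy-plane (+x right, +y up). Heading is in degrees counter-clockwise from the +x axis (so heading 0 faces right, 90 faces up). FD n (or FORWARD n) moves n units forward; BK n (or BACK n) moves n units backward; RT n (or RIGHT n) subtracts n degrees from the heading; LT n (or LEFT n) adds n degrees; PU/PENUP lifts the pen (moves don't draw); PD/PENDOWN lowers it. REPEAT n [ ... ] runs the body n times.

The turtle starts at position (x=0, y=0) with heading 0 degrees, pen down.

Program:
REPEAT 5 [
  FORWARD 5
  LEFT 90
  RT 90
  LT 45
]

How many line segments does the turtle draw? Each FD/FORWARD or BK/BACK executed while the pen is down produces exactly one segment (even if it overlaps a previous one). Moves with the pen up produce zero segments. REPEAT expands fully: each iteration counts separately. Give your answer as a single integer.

Executing turtle program step by step:
Start: pos=(0,0), heading=0, pen down
REPEAT 5 [
  -- iteration 1/5 --
  FD 5: (0,0) -> (5,0) [heading=0, draw]
  LT 90: heading 0 -> 90
  RT 90: heading 90 -> 0
  LT 45: heading 0 -> 45
  -- iteration 2/5 --
  FD 5: (5,0) -> (8.536,3.536) [heading=45, draw]
  LT 90: heading 45 -> 135
  RT 90: heading 135 -> 45
  LT 45: heading 45 -> 90
  -- iteration 3/5 --
  FD 5: (8.536,3.536) -> (8.536,8.536) [heading=90, draw]
  LT 90: heading 90 -> 180
  RT 90: heading 180 -> 90
  LT 45: heading 90 -> 135
  -- iteration 4/5 --
  FD 5: (8.536,8.536) -> (5,12.071) [heading=135, draw]
  LT 90: heading 135 -> 225
  RT 90: heading 225 -> 135
  LT 45: heading 135 -> 180
  -- iteration 5/5 --
  FD 5: (5,12.071) -> (0,12.071) [heading=180, draw]
  LT 90: heading 180 -> 270
  RT 90: heading 270 -> 180
  LT 45: heading 180 -> 225
]
Final: pos=(0,12.071), heading=225, 5 segment(s) drawn
Segments drawn: 5

Answer: 5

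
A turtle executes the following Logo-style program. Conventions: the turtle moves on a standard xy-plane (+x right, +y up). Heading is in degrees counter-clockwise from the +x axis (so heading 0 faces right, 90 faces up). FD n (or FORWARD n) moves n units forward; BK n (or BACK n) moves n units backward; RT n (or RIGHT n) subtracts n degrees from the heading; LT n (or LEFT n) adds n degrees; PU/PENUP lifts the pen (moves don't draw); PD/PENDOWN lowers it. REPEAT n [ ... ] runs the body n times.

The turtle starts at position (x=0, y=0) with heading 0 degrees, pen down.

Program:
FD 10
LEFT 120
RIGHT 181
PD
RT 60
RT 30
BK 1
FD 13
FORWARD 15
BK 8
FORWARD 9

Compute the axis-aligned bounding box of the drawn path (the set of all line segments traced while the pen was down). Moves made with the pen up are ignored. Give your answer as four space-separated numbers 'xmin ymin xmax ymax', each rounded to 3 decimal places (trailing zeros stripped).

Executing turtle program step by step:
Start: pos=(0,0), heading=0, pen down
FD 10: (0,0) -> (10,0) [heading=0, draw]
LT 120: heading 0 -> 120
RT 181: heading 120 -> 299
PD: pen down
RT 60: heading 299 -> 239
RT 30: heading 239 -> 209
BK 1: (10,0) -> (10.875,0.485) [heading=209, draw]
FD 13: (10.875,0.485) -> (-0.495,-5.818) [heading=209, draw]
FD 15: (-0.495,-5.818) -> (-13.615,-13.09) [heading=209, draw]
BK 8: (-13.615,-13.09) -> (-6.618,-9.211) [heading=209, draw]
FD 9: (-6.618,-9.211) -> (-14.489,-13.575) [heading=209, draw]
Final: pos=(-14.489,-13.575), heading=209, 6 segment(s) drawn

Segment endpoints: x in {-14.489, -13.615, -6.618, -0.495, 0, 10, 10.875}, y in {-13.575, -13.09, -9.211, -5.818, 0, 0.485}
xmin=-14.489, ymin=-13.575, xmax=10.875, ymax=0.485

Answer: -14.489 -13.575 10.875 0.485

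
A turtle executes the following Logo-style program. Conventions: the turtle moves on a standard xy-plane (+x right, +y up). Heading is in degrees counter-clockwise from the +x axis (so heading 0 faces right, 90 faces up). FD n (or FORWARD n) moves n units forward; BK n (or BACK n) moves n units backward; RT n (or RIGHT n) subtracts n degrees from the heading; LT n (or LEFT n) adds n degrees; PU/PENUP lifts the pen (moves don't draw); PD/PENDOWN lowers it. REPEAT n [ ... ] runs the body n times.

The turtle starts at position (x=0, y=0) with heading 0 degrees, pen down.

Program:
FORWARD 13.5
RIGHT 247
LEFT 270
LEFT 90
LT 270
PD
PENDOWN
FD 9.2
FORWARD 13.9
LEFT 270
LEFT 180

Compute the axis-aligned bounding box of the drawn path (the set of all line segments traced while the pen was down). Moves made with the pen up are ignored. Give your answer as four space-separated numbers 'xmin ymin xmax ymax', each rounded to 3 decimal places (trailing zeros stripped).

Answer: 0 0 34.764 9.026

Derivation:
Executing turtle program step by step:
Start: pos=(0,0), heading=0, pen down
FD 13.5: (0,0) -> (13.5,0) [heading=0, draw]
RT 247: heading 0 -> 113
LT 270: heading 113 -> 23
LT 90: heading 23 -> 113
LT 270: heading 113 -> 23
PD: pen down
PD: pen down
FD 9.2: (13.5,0) -> (21.969,3.595) [heading=23, draw]
FD 13.9: (21.969,3.595) -> (34.764,9.026) [heading=23, draw]
LT 270: heading 23 -> 293
LT 180: heading 293 -> 113
Final: pos=(34.764,9.026), heading=113, 3 segment(s) drawn

Segment endpoints: x in {0, 13.5, 21.969, 34.764}, y in {0, 3.595, 9.026}
xmin=0, ymin=0, xmax=34.764, ymax=9.026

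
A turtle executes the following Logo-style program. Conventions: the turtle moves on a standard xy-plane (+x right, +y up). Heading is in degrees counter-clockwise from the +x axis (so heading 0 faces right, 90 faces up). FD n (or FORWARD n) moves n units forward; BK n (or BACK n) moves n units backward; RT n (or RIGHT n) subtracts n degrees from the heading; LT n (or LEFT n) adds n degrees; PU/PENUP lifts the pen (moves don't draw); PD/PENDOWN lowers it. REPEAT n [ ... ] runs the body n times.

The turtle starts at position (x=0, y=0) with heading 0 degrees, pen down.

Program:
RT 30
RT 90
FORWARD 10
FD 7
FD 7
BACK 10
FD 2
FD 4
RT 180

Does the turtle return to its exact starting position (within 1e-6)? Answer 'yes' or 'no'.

Executing turtle program step by step:
Start: pos=(0,0), heading=0, pen down
RT 30: heading 0 -> 330
RT 90: heading 330 -> 240
FD 10: (0,0) -> (-5,-8.66) [heading=240, draw]
FD 7: (-5,-8.66) -> (-8.5,-14.722) [heading=240, draw]
FD 7: (-8.5,-14.722) -> (-12,-20.785) [heading=240, draw]
BK 10: (-12,-20.785) -> (-7,-12.124) [heading=240, draw]
FD 2: (-7,-12.124) -> (-8,-13.856) [heading=240, draw]
FD 4: (-8,-13.856) -> (-10,-17.321) [heading=240, draw]
RT 180: heading 240 -> 60
Final: pos=(-10,-17.321), heading=60, 6 segment(s) drawn

Start position: (0, 0)
Final position: (-10, -17.321)
Distance = 20; >= 1e-6 -> NOT closed

Answer: no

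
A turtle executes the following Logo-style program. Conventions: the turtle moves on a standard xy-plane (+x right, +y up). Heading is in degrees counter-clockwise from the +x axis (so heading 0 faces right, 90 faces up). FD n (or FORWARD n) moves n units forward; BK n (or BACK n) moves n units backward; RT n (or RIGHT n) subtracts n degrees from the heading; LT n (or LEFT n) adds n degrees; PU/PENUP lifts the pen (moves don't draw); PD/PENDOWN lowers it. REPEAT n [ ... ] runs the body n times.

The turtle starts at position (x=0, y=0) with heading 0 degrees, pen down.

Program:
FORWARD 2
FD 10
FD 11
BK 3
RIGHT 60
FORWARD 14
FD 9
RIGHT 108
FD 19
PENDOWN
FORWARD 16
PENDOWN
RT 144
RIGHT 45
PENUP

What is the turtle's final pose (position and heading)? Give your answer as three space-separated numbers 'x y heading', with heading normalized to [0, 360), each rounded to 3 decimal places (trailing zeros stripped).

Executing turtle program step by step:
Start: pos=(0,0), heading=0, pen down
FD 2: (0,0) -> (2,0) [heading=0, draw]
FD 10: (2,0) -> (12,0) [heading=0, draw]
FD 11: (12,0) -> (23,0) [heading=0, draw]
BK 3: (23,0) -> (20,0) [heading=0, draw]
RT 60: heading 0 -> 300
FD 14: (20,0) -> (27,-12.124) [heading=300, draw]
FD 9: (27,-12.124) -> (31.5,-19.919) [heading=300, draw]
RT 108: heading 300 -> 192
FD 19: (31.5,-19.919) -> (12.915,-23.869) [heading=192, draw]
PD: pen down
FD 16: (12.915,-23.869) -> (-2.735,-27.195) [heading=192, draw]
PD: pen down
RT 144: heading 192 -> 48
RT 45: heading 48 -> 3
PU: pen up
Final: pos=(-2.735,-27.195), heading=3, 8 segment(s) drawn

Answer: -2.735 -27.195 3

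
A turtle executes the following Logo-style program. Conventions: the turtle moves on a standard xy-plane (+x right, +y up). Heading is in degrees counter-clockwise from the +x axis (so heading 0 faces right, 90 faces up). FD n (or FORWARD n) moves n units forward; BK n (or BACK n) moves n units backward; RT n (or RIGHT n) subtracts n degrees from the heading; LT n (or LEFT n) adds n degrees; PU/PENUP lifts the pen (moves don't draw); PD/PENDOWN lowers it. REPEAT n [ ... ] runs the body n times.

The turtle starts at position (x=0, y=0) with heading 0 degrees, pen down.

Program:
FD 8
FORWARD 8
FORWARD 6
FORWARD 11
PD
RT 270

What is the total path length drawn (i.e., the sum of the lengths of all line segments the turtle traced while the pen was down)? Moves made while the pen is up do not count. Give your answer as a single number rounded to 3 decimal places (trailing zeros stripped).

Executing turtle program step by step:
Start: pos=(0,0), heading=0, pen down
FD 8: (0,0) -> (8,0) [heading=0, draw]
FD 8: (8,0) -> (16,0) [heading=0, draw]
FD 6: (16,0) -> (22,0) [heading=0, draw]
FD 11: (22,0) -> (33,0) [heading=0, draw]
PD: pen down
RT 270: heading 0 -> 90
Final: pos=(33,0), heading=90, 4 segment(s) drawn

Segment lengths:
  seg 1: (0,0) -> (8,0), length = 8
  seg 2: (8,0) -> (16,0), length = 8
  seg 3: (16,0) -> (22,0), length = 6
  seg 4: (22,0) -> (33,0), length = 11
Total = 33

Answer: 33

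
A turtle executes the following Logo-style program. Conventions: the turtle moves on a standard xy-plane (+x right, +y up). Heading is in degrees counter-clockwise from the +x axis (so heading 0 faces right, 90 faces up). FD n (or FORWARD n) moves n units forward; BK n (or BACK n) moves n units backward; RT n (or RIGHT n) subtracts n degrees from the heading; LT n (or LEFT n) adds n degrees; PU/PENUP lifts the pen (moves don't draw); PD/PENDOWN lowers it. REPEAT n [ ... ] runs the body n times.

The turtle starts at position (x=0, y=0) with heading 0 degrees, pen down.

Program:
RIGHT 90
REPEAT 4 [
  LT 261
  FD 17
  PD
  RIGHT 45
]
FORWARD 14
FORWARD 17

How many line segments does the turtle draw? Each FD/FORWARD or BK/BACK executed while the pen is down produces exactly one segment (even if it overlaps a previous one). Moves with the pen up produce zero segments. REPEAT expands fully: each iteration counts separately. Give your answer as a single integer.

Executing turtle program step by step:
Start: pos=(0,0), heading=0, pen down
RT 90: heading 0 -> 270
REPEAT 4 [
  -- iteration 1/4 --
  LT 261: heading 270 -> 171
  FD 17: (0,0) -> (-16.791,2.659) [heading=171, draw]
  PD: pen down
  RT 45: heading 171 -> 126
  -- iteration 2/4 --
  LT 261: heading 126 -> 27
  FD 17: (-16.791,2.659) -> (-1.644,10.377) [heading=27, draw]
  PD: pen down
  RT 45: heading 27 -> 342
  -- iteration 3/4 --
  LT 261: heading 342 -> 243
  FD 17: (-1.644,10.377) -> (-9.361,-4.77) [heading=243, draw]
  PD: pen down
  RT 45: heading 243 -> 198
  -- iteration 4/4 --
  LT 261: heading 198 -> 99
  FD 17: (-9.361,-4.77) -> (-12.021,12.021) [heading=99, draw]
  PD: pen down
  RT 45: heading 99 -> 54
]
FD 14: (-12.021,12.021) -> (-3.792,23.347) [heading=54, draw]
FD 17: (-3.792,23.347) -> (6.201,37.1) [heading=54, draw]
Final: pos=(6.201,37.1), heading=54, 6 segment(s) drawn
Segments drawn: 6

Answer: 6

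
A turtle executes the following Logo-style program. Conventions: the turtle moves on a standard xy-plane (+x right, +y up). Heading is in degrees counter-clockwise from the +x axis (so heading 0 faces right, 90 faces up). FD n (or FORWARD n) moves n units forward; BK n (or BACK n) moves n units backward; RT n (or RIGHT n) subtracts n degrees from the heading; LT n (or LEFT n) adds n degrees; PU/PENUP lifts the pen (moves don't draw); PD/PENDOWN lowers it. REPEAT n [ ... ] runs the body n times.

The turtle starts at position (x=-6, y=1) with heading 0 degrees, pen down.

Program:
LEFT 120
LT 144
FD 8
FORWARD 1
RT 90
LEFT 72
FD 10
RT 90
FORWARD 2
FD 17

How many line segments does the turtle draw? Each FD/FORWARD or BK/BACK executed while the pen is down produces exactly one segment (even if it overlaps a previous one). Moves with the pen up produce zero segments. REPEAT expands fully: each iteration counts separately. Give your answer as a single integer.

Executing turtle program step by step:
Start: pos=(-6,1), heading=0, pen down
LT 120: heading 0 -> 120
LT 144: heading 120 -> 264
FD 8: (-6,1) -> (-6.836,-6.956) [heading=264, draw]
FD 1: (-6.836,-6.956) -> (-6.941,-7.951) [heading=264, draw]
RT 90: heading 264 -> 174
LT 72: heading 174 -> 246
FD 10: (-6.941,-7.951) -> (-11.008,-17.086) [heading=246, draw]
RT 90: heading 246 -> 156
FD 2: (-11.008,-17.086) -> (-12.835,-16.273) [heading=156, draw]
FD 17: (-12.835,-16.273) -> (-28.365,-9.358) [heading=156, draw]
Final: pos=(-28.365,-9.358), heading=156, 5 segment(s) drawn
Segments drawn: 5

Answer: 5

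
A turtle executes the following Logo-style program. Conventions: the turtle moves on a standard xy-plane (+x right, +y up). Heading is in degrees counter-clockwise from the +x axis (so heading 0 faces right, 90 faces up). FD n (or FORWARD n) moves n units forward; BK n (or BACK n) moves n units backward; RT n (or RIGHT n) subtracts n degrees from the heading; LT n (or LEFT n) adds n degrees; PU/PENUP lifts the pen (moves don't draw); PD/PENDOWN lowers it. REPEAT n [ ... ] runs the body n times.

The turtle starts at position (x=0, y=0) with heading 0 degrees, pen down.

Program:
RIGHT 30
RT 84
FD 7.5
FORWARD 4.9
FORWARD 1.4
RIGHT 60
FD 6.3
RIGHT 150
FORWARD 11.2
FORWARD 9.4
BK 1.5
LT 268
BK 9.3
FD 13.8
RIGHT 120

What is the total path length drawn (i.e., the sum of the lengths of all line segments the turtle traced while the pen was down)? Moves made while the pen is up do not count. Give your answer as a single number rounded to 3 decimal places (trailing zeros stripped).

Answer: 65.3

Derivation:
Executing turtle program step by step:
Start: pos=(0,0), heading=0, pen down
RT 30: heading 0 -> 330
RT 84: heading 330 -> 246
FD 7.5: (0,0) -> (-3.051,-6.852) [heading=246, draw]
FD 4.9: (-3.051,-6.852) -> (-5.044,-11.328) [heading=246, draw]
FD 1.4: (-5.044,-11.328) -> (-5.613,-12.607) [heading=246, draw]
RT 60: heading 246 -> 186
FD 6.3: (-5.613,-12.607) -> (-11.878,-13.265) [heading=186, draw]
RT 150: heading 186 -> 36
FD 11.2: (-11.878,-13.265) -> (-2.817,-6.682) [heading=36, draw]
FD 9.4: (-2.817,-6.682) -> (4.787,-1.157) [heading=36, draw]
BK 1.5: (4.787,-1.157) -> (3.574,-2.039) [heading=36, draw]
LT 268: heading 36 -> 304
BK 9.3: (3.574,-2.039) -> (-1.627,5.671) [heading=304, draw]
FD 13.8: (-1.627,5.671) -> (6.09,-5.769) [heading=304, draw]
RT 120: heading 304 -> 184
Final: pos=(6.09,-5.769), heading=184, 9 segment(s) drawn

Segment lengths:
  seg 1: (0,0) -> (-3.051,-6.852), length = 7.5
  seg 2: (-3.051,-6.852) -> (-5.044,-11.328), length = 4.9
  seg 3: (-5.044,-11.328) -> (-5.613,-12.607), length = 1.4
  seg 4: (-5.613,-12.607) -> (-11.878,-13.265), length = 6.3
  seg 5: (-11.878,-13.265) -> (-2.817,-6.682), length = 11.2
  seg 6: (-2.817,-6.682) -> (4.787,-1.157), length = 9.4
  seg 7: (4.787,-1.157) -> (3.574,-2.039), length = 1.5
  seg 8: (3.574,-2.039) -> (-1.627,5.671), length = 9.3
  seg 9: (-1.627,5.671) -> (6.09,-5.769), length = 13.8
Total = 65.3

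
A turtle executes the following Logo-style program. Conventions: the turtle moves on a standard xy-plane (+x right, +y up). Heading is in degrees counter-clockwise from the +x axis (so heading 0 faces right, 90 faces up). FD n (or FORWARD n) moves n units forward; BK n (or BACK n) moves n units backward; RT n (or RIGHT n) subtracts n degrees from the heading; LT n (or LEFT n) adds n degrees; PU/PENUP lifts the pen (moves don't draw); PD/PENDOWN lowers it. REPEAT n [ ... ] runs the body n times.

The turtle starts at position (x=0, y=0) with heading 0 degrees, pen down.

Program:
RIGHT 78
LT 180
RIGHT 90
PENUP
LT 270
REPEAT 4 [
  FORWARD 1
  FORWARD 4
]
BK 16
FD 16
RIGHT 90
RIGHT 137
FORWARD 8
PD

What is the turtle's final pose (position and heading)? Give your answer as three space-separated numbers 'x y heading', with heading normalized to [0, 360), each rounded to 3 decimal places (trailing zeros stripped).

Executing turtle program step by step:
Start: pos=(0,0), heading=0, pen down
RT 78: heading 0 -> 282
LT 180: heading 282 -> 102
RT 90: heading 102 -> 12
PU: pen up
LT 270: heading 12 -> 282
REPEAT 4 [
  -- iteration 1/4 --
  FD 1: (0,0) -> (0.208,-0.978) [heading=282, move]
  FD 4: (0.208,-0.978) -> (1.04,-4.891) [heading=282, move]
  -- iteration 2/4 --
  FD 1: (1.04,-4.891) -> (1.247,-5.869) [heading=282, move]
  FD 4: (1.247,-5.869) -> (2.079,-9.781) [heading=282, move]
  -- iteration 3/4 --
  FD 1: (2.079,-9.781) -> (2.287,-10.76) [heading=282, move]
  FD 4: (2.287,-10.76) -> (3.119,-14.672) [heading=282, move]
  -- iteration 4/4 --
  FD 1: (3.119,-14.672) -> (3.327,-15.65) [heading=282, move]
  FD 4: (3.327,-15.65) -> (4.158,-19.563) [heading=282, move]
]
BK 16: (4.158,-19.563) -> (0.832,-3.913) [heading=282, move]
FD 16: (0.832,-3.913) -> (4.158,-19.563) [heading=282, move]
RT 90: heading 282 -> 192
RT 137: heading 192 -> 55
FD 8: (4.158,-19.563) -> (8.747,-13.01) [heading=55, move]
PD: pen down
Final: pos=(8.747,-13.01), heading=55, 0 segment(s) drawn

Answer: 8.747 -13.01 55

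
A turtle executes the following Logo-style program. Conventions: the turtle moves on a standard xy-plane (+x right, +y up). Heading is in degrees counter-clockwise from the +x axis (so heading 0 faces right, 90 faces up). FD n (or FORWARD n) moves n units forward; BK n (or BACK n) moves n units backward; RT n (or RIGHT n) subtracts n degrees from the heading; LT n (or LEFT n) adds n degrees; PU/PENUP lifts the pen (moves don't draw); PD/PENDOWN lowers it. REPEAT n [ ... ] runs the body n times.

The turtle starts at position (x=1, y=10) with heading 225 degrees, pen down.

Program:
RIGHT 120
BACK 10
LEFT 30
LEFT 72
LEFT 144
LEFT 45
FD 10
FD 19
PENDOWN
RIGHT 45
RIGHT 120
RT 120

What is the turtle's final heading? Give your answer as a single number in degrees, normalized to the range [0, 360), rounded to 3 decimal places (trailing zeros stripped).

Answer: 111

Derivation:
Executing turtle program step by step:
Start: pos=(1,10), heading=225, pen down
RT 120: heading 225 -> 105
BK 10: (1,10) -> (3.588,0.341) [heading=105, draw]
LT 30: heading 105 -> 135
LT 72: heading 135 -> 207
LT 144: heading 207 -> 351
LT 45: heading 351 -> 36
FD 10: (3.588,0.341) -> (11.678,6.219) [heading=36, draw]
FD 19: (11.678,6.219) -> (27.05,17.387) [heading=36, draw]
PD: pen down
RT 45: heading 36 -> 351
RT 120: heading 351 -> 231
RT 120: heading 231 -> 111
Final: pos=(27.05,17.387), heading=111, 3 segment(s) drawn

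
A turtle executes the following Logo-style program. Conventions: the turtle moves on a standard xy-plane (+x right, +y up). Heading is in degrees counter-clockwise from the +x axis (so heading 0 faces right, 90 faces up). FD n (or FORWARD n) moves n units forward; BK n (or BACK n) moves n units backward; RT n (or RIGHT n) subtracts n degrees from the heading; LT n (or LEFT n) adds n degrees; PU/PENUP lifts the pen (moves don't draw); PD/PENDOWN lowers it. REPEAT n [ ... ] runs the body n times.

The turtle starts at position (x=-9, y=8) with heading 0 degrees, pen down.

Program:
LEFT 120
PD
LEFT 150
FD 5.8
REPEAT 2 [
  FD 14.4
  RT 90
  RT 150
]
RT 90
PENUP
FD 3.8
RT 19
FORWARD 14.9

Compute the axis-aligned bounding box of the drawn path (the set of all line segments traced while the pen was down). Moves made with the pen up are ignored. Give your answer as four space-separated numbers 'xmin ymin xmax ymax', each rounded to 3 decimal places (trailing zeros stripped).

Executing turtle program step by step:
Start: pos=(-9,8), heading=0, pen down
LT 120: heading 0 -> 120
PD: pen down
LT 150: heading 120 -> 270
FD 5.8: (-9,8) -> (-9,2.2) [heading=270, draw]
REPEAT 2 [
  -- iteration 1/2 --
  FD 14.4: (-9,2.2) -> (-9,-12.2) [heading=270, draw]
  RT 90: heading 270 -> 180
  RT 150: heading 180 -> 30
  -- iteration 2/2 --
  FD 14.4: (-9,-12.2) -> (3.471,-5) [heading=30, draw]
  RT 90: heading 30 -> 300
  RT 150: heading 300 -> 150
]
RT 90: heading 150 -> 60
PU: pen up
FD 3.8: (3.471,-5) -> (5.371,-1.709) [heading=60, move]
RT 19: heading 60 -> 41
FD 14.9: (5.371,-1.709) -> (16.616,8.066) [heading=41, move]
Final: pos=(16.616,8.066), heading=41, 3 segment(s) drawn

Segment endpoints: x in {-9, -9, -9, 3.471}, y in {-12.2, -5, 2.2, 8}
xmin=-9, ymin=-12.2, xmax=3.471, ymax=8

Answer: -9 -12.2 3.471 8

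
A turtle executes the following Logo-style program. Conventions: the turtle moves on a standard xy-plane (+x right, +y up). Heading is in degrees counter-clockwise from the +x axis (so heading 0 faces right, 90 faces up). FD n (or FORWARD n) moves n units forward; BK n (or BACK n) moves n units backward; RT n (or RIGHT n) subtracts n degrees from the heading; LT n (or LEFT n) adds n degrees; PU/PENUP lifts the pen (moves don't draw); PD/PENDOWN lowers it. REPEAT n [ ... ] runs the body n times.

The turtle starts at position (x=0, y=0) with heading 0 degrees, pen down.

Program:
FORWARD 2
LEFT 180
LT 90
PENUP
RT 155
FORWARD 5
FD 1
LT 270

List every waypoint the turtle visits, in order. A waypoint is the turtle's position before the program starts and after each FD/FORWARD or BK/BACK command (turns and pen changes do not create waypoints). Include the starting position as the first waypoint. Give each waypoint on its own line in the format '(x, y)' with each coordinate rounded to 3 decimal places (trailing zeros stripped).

Answer: (0, 0)
(2, 0)
(-0.113, 4.532)
(-0.536, 5.438)

Derivation:
Executing turtle program step by step:
Start: pos=(0,0), heading=0, pen down
FD 2: (0,0) -> (2,0) [heading=0, draw]
LT 180: heading 0 -> 180
LT 90: heading 180 -> 270
PU: pen up
RT 155: heading 270 -> 115
FD 5: (2,0) -> (-0.113,4.532) [heading=115, move]
FD 1: (-0.113,4.532) -> (-0.536,5.438) [heading=115, move]
LT 270: heading 115 -> 25
Final: pos=(-0.536,5.438), heading=25, 1 segment(s) drawn
Waypoints (4 total):
(0, 0)
(2, 0)
(-0.113, 4.532)
(-0.536, 5.438)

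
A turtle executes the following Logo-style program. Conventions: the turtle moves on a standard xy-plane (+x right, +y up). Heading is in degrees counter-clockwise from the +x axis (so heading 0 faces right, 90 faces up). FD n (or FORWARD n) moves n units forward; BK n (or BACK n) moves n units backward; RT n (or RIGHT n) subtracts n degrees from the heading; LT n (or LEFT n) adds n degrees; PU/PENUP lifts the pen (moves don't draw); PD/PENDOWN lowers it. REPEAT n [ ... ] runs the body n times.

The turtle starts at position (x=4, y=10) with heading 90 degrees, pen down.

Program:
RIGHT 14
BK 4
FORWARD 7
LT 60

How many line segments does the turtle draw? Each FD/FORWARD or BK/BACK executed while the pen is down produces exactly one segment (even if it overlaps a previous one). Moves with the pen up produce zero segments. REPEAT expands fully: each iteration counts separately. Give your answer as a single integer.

Answer: 2

Derivation:
Executing turtle program step by step:
Start: pos=(4,10), heading=90, pen down
RT 14: heading 90 -> 76
BK 4: (4,10) -> (3.032,6.119) [heading=76, draw]
FD 7: (3.032,6.119) -> (4.726,12.911) [heading=76, draw]
LT 60: heading 76 -> 136
Final: pos=(4.726,12.911), heading=136, 2 segment(s) drawn
Segments drawn: 2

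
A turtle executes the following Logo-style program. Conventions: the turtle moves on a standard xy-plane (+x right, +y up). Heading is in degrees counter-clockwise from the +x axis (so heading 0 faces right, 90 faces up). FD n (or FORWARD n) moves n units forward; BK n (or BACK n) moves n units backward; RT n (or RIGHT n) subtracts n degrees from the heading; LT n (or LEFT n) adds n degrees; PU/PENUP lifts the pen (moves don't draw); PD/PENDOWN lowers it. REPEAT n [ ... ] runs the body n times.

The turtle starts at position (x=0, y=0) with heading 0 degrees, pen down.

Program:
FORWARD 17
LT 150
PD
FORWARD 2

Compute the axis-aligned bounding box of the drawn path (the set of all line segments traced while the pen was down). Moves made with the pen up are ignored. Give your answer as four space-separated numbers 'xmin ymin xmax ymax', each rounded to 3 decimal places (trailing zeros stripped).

Executing turtle program step by step:
Start: pos=(0,0), heading=0, pen down
FD 17: (0,0) -> (17,0) [heading=0, draw]
LT 150: heading 0 -> 150
PD: pen down
FD 2: (17,0) -> (15.268,1) [heading=150, draw]
Final: pos=(15.268,1), heading=150, 2 segment(s) drawn

Segment endpoints: x in {0, 15.268, 17}, y in {0, 1}
xmin=0, ymin=0, xmax=17, ymax=1

Answer: 0 0 17 1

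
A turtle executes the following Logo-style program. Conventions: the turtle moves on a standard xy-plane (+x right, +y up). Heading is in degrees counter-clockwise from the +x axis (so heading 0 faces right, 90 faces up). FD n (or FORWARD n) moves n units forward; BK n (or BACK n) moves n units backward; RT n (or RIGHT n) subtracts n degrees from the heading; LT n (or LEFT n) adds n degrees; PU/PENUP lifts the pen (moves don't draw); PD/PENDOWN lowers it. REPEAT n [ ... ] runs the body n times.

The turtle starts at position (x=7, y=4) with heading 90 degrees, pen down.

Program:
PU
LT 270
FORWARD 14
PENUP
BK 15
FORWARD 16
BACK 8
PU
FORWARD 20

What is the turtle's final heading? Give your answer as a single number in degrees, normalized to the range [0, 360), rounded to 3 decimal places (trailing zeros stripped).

Answer: 0

Derivation:
Executing turtle program step by step:
Start: pos=(7,4), heading=90, pen down
PU: pen up
LT 270: heading 90 -> 0
FD 14: (7,4) -> (21,4) [heading=0, move]
PU: pen up
BK 15: (21,4) -> (6,4) [heading=0, move]
FD 16: (6,4) -> (22,4) [heading=0, move]
BK 8: (22,4) -> (14,4) [heading=0, move]
PU: pen up
FD 20: (14,4) -> (34,4) [heading=0, move]
Final: pos=(34,4), heading=0, 0 segment(s) drawn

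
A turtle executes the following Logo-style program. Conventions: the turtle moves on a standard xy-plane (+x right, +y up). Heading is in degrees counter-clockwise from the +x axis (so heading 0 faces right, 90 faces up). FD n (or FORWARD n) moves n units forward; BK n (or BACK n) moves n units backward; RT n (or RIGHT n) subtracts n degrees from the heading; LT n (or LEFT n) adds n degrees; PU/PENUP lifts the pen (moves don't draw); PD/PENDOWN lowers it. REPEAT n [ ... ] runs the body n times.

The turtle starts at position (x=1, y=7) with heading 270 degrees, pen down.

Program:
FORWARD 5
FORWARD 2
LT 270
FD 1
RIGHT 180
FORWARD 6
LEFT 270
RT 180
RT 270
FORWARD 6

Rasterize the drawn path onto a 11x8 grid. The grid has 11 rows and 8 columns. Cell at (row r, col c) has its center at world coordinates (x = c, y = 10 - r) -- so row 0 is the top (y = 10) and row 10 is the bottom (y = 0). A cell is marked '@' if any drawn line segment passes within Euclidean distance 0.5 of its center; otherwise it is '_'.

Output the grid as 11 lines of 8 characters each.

Answer: ________
________
________
_@______
_@______
_@______
_@______
_@______
_@______
_@______
@@@@@@@_

Derivation:
Segment 0: (1,7) -> (1,2)
Segment 1: (1,2) -> (1,0)
Segment 2: (1,0) -> (-0,0)
Segment 3: (-0,0) -> (6,-0)
Segment 4: (6,-0) -> (-0,-0)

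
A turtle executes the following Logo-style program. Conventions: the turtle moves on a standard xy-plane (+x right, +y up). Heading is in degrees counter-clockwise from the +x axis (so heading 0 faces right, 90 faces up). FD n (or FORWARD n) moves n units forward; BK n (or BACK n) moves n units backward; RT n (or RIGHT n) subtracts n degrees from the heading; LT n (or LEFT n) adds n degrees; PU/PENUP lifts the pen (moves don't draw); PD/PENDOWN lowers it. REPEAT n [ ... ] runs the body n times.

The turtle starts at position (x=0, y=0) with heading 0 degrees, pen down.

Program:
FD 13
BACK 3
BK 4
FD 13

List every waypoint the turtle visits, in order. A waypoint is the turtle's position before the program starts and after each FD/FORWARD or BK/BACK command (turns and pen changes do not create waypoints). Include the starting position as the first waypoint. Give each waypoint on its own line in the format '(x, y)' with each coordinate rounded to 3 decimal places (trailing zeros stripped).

Executing turtle program step by step:
Start: pos=(0,0), heading=0, pen down
FD 13: (0,0) -> (13,0) [heading=0, draw]
BK 3: (13,0) -> (10,0) [heading=0, draw]
BK 4: (10,0) -> (6,0) [heading=0, draw]
FD 13: (6,0) -> (19,0) [heading=0, draw]
Final: pos=(19,0), heading=0, 4 segment(s) drawn
Waypoints (5 total):
(0, 0)
(13, 0)
(10, 0)
(6, 0)
(19, 0)

Answer: (0, 0)
(13, 0)
(10, 0)
(6, 0)
(19, 0)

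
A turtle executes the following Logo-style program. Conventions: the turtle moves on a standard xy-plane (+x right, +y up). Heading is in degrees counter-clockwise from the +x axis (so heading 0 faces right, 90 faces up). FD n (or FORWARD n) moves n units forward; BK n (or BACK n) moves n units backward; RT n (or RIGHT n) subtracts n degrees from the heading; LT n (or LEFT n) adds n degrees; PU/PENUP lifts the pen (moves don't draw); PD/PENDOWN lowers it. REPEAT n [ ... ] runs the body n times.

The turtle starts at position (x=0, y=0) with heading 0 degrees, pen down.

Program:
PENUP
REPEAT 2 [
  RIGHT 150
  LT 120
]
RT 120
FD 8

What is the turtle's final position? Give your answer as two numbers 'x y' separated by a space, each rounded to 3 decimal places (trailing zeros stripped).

Answer: -8 0

Derivation:
Executing turtle program step by step:
Start: pos=(0,0), heading=0, pen down
PU: pen up
REPEAT 2 [
  -- iteration 1/2 --
  RT 150: heading 0 -> 210
  LT 120: heading 210 -> 330
  -- iteration 2/2 --
  RT 150: heading 330 -> 180
  LT 120: heading 180 -> 300
]
RT 120: heading 300 -> 180
FD 8: (0,0) -> (-8,0) [heading=180, move]
Final: pos=(-8,0), heading=180, 0 segment(s) drawn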